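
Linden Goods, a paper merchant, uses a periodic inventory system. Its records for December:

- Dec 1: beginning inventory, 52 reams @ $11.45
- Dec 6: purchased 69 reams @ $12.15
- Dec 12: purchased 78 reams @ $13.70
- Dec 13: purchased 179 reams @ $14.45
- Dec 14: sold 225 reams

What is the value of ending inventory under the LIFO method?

Ending inventory = $1,872.15

Dec 14, 225 sold [LIFO — newest first]: 179 @ $14.45 + 46 @ $13.70 = $3,216.75
Ending inventory: 52 @ $11.45 + 69 @ $12.15 + 32 @ $13.70 = $1,872.15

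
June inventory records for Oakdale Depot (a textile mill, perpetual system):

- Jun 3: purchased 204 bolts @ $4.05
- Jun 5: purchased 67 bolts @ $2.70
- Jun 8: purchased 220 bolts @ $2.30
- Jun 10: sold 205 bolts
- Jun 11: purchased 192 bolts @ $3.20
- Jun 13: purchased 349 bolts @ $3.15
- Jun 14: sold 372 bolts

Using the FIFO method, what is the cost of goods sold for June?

COGS = $1,788.30

Jun 10, 205 sold [FIFO — oldest first]: 204 @ $4.05 + 1 @ $2.70 = $828.90
Jun 14, 372 sold [FIFO — oldest first]: 66 @ $2.70 + 220 @ $2.30 + 86 @ $3.20 = $959.40
Total COGS = $828.90 + $959.40 = $1,788.30
Ending inventory: 106 @ $3.20 + 349 @ $3.15 = $1,438.55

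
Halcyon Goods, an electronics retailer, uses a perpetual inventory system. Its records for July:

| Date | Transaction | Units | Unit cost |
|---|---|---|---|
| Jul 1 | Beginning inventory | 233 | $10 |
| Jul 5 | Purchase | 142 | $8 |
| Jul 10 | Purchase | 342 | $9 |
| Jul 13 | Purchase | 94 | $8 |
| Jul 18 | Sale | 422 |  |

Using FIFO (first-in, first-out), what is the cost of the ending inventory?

Jul 18, 422 sold [FIFO — oldest first]: 233 @ $10 + 142 @ $8 + 47 @ $9 = $3,889
Ending inventory: 295 @ $9 + 94 @ $8 = $3,407

Ending inventory = $3,407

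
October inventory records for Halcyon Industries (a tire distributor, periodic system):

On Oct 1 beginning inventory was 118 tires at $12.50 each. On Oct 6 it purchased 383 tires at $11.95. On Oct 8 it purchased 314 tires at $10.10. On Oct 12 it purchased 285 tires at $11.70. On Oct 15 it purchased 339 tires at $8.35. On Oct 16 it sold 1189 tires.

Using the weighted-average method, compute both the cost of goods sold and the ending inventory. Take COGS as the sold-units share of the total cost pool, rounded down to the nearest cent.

COGS = $12,714.94; ending inventory = $2,673.46

Oct 16, sell 1189: 1189/1439 × $15,388.40 → $12,714.94
Ending inventory (cost pool remaining) = $2,673.46
Check: goods available $15,388.40 = COGS $12,714.94 + ending $2,673.46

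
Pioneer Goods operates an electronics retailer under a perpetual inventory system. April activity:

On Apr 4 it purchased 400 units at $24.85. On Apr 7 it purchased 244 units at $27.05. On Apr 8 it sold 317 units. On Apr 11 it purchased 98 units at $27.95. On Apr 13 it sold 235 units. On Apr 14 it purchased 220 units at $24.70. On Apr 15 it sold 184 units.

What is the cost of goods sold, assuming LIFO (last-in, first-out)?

Apr 8, 317 sold [LIFO — newest first]: 244 @ $27.05 + 73 @ $24.85 = $8,414.25
Apr 13, 235 sold [LIFO — newest first]: 98 @ $27.95 + 137 @ $24.85 = $6,143.55
Apr 15, 184 sold [LIFO — newest first]: 184 @ $24.70 = $4,544.80
Total COGS = $8,414.25 + $6,143.55 + $4,544.80 = $19,102.60
Ending inventory: 190 @ $24.85 + 36 @ $24.70 = $5,610.70

COGS = $19,102.60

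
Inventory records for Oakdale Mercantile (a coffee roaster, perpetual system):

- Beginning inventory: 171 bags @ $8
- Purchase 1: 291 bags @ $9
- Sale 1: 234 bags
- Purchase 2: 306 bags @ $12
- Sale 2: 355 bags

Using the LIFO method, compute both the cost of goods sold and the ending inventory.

COGS = $6,219; ending inventory = $1,440

Sale 1 (234) [LIFO — newest first]: 234 @ $9 = $2,106
Sale 2 (355) [LIFO — newest first]: 306 @ $12 + 49 @ $9 = $4,113
Total COGS = $2,106 + $4,113 = $6,219
Ending inventory: 171 @ $8 + 8 @ $9 = $1,440
Check: goods available $7,659 = COGS $6,219 + ending $1,440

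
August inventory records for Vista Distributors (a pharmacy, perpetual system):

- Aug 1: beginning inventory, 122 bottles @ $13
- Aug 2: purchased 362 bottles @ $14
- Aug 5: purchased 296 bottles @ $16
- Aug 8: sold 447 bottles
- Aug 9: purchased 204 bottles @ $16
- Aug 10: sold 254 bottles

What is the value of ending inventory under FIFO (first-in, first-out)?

Ending inventory = $4,528

Aug 8, 447 sold [FIFO — oldest first]: 122 @ $13 + 325 @ $14 = $6,136
Aug 10, 254 sold [FIFO — oldest first]: 37 @ $14 + 217 @ $16 = $3,990
Total COGS = $6,136 + $3,990 = $10,126
Ending inventory: 79 @ $16 + 204 @ $16 = $4,528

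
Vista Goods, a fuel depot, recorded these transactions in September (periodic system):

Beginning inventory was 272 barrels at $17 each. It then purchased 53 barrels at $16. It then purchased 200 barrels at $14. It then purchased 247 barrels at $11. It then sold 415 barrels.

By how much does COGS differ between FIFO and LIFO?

$1,663

FIFO COGS: 272 @ $17 + 53 @ $16 + 90 @ $14 = $6,732
LIFO COGS: 247 @ $11 + 168 @ $14 = $5,069
Difference = |$6,732 − $5,069| = $1,663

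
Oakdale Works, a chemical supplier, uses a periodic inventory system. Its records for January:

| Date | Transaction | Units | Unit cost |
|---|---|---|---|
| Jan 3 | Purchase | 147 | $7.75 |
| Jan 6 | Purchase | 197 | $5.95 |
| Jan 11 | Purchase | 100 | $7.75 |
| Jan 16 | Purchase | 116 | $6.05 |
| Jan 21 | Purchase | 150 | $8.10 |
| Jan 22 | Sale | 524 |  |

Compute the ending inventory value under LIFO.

Ending inventory = $1,371.30

Jan 22, 524 sold [LIFO — newest first]: 150 @ $8.10 + 116 @ $6.05 + 100 @ $7.75 + 158 @ $5.95 = $3,631.90
Ending inventory: 147 @ $7.75 + 39 @ $5.95 = $1,371.30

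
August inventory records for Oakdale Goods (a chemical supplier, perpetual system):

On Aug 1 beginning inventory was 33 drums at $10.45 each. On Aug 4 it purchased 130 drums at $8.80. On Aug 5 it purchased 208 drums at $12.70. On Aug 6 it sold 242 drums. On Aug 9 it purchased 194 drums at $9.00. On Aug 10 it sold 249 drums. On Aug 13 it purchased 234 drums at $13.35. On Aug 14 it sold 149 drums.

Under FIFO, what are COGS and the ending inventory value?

Aug 6, 242 sold [FIFO — oldest first]: 33 @ $10.45 + 130 @ $8.80 + 79 @ $12.70 = $2,492.15
Aug 10, 249 sold [FIFO — oldest first]: 129 @ $12.70 + 120 @ $9.00 = $2,718.30
Aug 14, 149 sold [FIFO — oldest first]: 74 @ $9.00 + 75 @ $13.35 = $1,667.25
Total COGS = $2,492.15 + $2,718.30 + $1,667.25 = $6,877.70
Ending inventory: 159 @ $13.35 = $2,122.65
Check: goods available $9,000.35 = COGS $6,877.70 + ending $2,122.65

COGS = $6,877.70; ending inventory = $2,122.65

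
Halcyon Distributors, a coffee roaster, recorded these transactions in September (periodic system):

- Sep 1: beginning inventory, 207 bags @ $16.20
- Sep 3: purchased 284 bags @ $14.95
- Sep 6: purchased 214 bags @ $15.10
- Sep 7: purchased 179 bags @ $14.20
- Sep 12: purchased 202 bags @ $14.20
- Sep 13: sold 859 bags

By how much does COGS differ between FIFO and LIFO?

$429.00

FIFO COGS: 207 @ $16.20 + 284 @ $14.95 + 214 @ $15.10 + 154 @ $14.20 = $13,017.40
LIFO COGS: 202 @ $14.20 + 179 @ $14.20 + 214 @ $15.10 + 264 @ $14.95 = $12,588.40
Difference = |$13,017.40 − $12,588.40| = $429.00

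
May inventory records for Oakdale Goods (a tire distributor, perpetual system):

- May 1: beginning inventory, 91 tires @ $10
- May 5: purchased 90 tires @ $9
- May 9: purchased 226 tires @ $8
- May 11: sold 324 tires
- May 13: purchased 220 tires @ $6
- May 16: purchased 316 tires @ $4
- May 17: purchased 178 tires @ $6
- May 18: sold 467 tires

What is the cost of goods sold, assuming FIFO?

COGS = $5,504

May 11, 324 sold [FIFO — oldest first]: 91 @ $10 + 90 @ $9 + 143 @ $8 = $2,864
May 18, 467 sold [FIFO — oldest first]: 83 @ $8 + 220 @ $6 + 164 @ $4 = $2,640
Total COGS = $2,864 + $2,640 = $5,504
Ending inventory: 152 @ $4 + 178 @ $6 = $1,676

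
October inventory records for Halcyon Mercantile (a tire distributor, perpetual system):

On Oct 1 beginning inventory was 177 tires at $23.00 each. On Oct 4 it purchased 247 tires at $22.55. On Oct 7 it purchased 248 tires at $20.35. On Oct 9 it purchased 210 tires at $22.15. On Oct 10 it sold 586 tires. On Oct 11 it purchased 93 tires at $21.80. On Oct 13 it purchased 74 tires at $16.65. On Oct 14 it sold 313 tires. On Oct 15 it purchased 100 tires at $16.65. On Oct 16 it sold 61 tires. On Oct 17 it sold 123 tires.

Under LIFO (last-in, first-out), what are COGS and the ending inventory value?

COGS = $22,745.65; ending inventory = $1,518.00

Oct 10, 586 sold [LIFO — newest first]: 210 @ $22.15 + 248 @ $20.35 + 128 @ $22.55 = $12,584.70
Oct 14, 313 sold [LIFO — newest first]: 74 @ $16.65 + 93 @ $21.80 + 119 @ $22.55 + 27 @ $23.00 = $6,563.95
Oct 16, 61 sold [LIFO — newest first]: 61 @ $16.65 = $1,015.65
Oct 17, 123 sold [LIFO — newest first]: 39 @ $16.65 + 84 @ $23.00 = $2,581.35
Total COGS = $12,584.70 + $6,563.95 + $1,015.65 + $2,581.35 = $22,745.65
Ending inventory: 66 @ $23.00 = $1,518.00
Check: goods available $24,263.65 = COGS $22,745.65 + ending $1,518.00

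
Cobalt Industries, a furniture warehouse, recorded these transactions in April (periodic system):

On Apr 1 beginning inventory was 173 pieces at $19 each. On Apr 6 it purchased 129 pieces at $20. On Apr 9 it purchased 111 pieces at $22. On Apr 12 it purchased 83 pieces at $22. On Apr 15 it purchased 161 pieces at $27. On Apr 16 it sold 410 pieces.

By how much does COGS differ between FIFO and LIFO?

$1,472

FIFO COGS: 173 @ $19 + 129 @ $20 + 108 @ $22 = $8,243
LIFO COGS: 161 @ $27 + 83 @ $22 + 111 @ $22 + 55 @ $20 = $9,715
Difference = |$8,243 − $9,715| = $1,472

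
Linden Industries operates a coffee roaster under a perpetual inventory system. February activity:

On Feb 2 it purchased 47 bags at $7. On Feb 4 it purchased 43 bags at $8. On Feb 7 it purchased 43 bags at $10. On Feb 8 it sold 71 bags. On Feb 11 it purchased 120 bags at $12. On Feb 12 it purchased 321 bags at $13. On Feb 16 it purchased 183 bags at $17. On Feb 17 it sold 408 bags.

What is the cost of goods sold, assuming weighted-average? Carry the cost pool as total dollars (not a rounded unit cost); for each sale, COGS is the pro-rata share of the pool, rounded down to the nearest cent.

COGS = $6,083.24

After Feb 2: 47 on hand, pool $329.00 (≈ $7.0000 each)
After Feb 4: 90 on hand, pool $673.00 (≈ $7.4778 each)
After Feb 7: 133 on hand, pool $1,103.00 (≈ $8.2932 each)
Feb 8, sell 71: 71/133 × $1,103.00 → $588.81
After Feb 11: 182 on hand, pool $1,954.19 (≈ $10.7373 each)
After Feb 12: 503 on hand, pool $6,127.19 (≈ $12.1813 each)
After Feb 16: 686 on hand, pool $9,238.19 (≈ $13.4667 each)
Feb 17, sell 408: 408/686 × $9,238.19 → $5,494.43
Total COGS = $588.81 + $5,494.43 = $6,083.24
Ending inventory (cost pool remaining) = $3,743.76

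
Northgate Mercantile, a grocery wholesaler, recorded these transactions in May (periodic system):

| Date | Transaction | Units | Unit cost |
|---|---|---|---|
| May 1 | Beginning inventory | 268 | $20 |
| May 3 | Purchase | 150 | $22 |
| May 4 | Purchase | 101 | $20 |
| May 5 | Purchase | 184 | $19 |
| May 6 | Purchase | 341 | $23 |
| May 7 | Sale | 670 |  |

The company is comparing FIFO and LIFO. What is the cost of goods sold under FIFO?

FIFO COGS: 268 @ $20 + 150 @ $22 + 101 @ $20 + 151 @ $19 = $13,549
LIFO COGS: 341 @ $23 + 184 @ $19 + 101 @ $20 + 44 @ $22 = $14,327

COGS = $13,549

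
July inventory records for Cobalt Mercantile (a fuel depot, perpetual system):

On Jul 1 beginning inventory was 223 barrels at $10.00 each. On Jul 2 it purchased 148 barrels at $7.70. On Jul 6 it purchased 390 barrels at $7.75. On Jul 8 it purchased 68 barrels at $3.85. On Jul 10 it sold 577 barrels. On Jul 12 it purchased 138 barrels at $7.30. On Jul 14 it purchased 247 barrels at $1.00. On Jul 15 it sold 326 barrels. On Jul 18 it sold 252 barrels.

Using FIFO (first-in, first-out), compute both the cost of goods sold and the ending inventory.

COGS = $7,849.30; ending inventory = $59.00

Jul 10, 577 sold [FIFO — oldest first]: 223 @ $10.00 + 148 @ $7.70 + 206 @ $7.75 = $4,966.10
Jul 15, 326 sold [FIFO — oldest first]: 184 @ $7.75 + 68 @ $3.85 + 74 @ $7.30 = $2,228.00
Jul 18, 252 sold [FIFO — oldest first]: 64 @ $7.30 + 188 @ $1.00 = $655.20
Total COGS = $4,966.10 + $2,228.00 + $655.20 = $7,849.30
Ending inventory: 59 @ $1.00 = $59.00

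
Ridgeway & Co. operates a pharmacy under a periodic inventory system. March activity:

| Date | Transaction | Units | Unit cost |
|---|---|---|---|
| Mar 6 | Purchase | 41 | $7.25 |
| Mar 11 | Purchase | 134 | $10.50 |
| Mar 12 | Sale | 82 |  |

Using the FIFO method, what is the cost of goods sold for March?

COGS = $727.75

Mar 12, 82 sold [FIFO — oldest first]: 41 @ $7.25 + 41 @ $10.50 = $727.75
Ending inventory: 93 @ $10.50 = $976.50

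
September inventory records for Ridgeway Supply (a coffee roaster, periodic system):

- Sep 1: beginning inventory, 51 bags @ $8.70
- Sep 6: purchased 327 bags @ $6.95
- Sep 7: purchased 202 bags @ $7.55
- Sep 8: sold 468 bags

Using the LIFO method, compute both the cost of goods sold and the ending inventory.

COGS = $3,373.80; ending inventory = $867.65

Sep 8, 468 sold [LIFO — newest first]: 202 @ $7.55 + 266 @ $6.95 = $3,373.80
Ending inventory: 51 @ $8.70 + 61 @ $6.95 = $867.65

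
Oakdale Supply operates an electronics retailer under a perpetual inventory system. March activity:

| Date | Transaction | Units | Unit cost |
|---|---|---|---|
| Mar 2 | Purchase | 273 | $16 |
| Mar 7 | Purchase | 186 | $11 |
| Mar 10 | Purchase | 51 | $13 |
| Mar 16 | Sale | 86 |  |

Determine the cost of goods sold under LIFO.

Mar 16, 86 sold [LIFO — newest first]: 51 @ $13 + 35 @ $11 = $1,048
Ending inventory: 273 @ $16 + 151 @ $11 = $6,029

COGS = $1,048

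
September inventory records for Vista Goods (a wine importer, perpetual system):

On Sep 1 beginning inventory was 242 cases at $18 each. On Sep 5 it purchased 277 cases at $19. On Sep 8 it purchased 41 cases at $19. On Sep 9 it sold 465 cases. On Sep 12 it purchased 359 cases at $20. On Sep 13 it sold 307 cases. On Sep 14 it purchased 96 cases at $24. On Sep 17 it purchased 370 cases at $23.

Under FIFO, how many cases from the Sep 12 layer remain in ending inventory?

147

Sep 9, 465 sold [FIFO — oldest first]: 242 @ $18 + 223 @ $19 = $8,593
Sep 13, 307 sold [FIFO — oldest first]: 54 @ $19 + 41 @ $19 + 212 @ $20 = $6,045
Total COGS = $8,593 + $6,045 = $14,638
Ending inventory: 147 @ $20 + 96 @ $24 + 370 @ $23 = $13,754
Check: goods available $28,392 = COGS $14,638 + ending $13,754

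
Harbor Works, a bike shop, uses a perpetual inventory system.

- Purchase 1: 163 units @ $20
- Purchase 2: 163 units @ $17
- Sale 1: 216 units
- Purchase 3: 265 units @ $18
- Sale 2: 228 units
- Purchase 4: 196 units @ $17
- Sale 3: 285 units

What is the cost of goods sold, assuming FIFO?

Sale 1 (216) [FIFO — oldest first]: 163 @ $20 + 53 @ $17 = $4,161
Sale 2 (228) [FIFO — oldest first]: 110 @ $17 + 118 @ $18 = $3,994
Sale 3 (285) [FIFO — oldest first]: 147 @ $18 + 138 @ $17 = $4,992
Total COGS = $4,161 + $3,994 + $4,992 = $13,147
Ending inventory: 58 @ $17 = $986
Check: goods available $14,133 = COGS $13,147 + ending $986

COGS = $13,147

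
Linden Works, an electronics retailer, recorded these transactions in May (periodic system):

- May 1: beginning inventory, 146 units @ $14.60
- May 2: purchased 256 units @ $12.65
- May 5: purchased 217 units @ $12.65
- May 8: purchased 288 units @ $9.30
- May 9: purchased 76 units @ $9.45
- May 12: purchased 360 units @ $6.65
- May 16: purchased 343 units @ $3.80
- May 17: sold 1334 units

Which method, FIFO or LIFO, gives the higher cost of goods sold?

FIFO

FIFO COGS: 146 @ $14.60 + 256 @ $12.65 + 217 @ $12.65 + 288 @ $9.30 + 76 @ $9.45 + 351 @ $6.65 = $13,845.80
LIFO COGS: 343 @ $3.80 + 360 @ $6.65 + 76 @ $9.45 + 288 @ $9.30 + 217 @ $12.65 + 50 @ $12.65 = $10,471.55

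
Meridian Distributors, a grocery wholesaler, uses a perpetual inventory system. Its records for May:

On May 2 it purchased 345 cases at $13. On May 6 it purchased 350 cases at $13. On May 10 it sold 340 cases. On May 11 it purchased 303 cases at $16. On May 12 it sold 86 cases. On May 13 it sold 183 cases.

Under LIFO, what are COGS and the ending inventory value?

COGS = $8,724; ending inventory = $5,159

May 10, 340 sold [LIFO — newest first]: 340 @ $13 = $4,420
May 12, 86 sold [LIFO — newest first]: 86 @ $16 = $1,376
May 13, 183 sold [LIFO — newest first]: 183 @ $16 = $2,928
Total COGS = $4,420 + $1,376 + $2,928 = $8,724
Ending inventory: 345 @ $13 + 10 @ $13 + 34 @ $16 = $5,159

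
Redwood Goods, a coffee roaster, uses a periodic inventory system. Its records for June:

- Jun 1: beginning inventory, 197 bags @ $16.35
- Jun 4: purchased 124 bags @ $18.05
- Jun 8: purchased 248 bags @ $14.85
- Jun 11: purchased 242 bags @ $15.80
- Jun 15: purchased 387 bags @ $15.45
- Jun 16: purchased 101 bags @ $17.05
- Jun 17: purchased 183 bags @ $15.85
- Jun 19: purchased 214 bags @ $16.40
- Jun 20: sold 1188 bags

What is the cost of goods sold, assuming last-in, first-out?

Jun 20, 1188 sold [LIFO — newest first]: 214 @ $16.40 + 183 @ $15.85 + 101 @ $17.05 + 387 @ $15.45 + 242 @ $15.80 + 61 @ $14.85 = $18,840.80
Ending inventory: 197 @ $16.35 + 124 @ $18.05 + 187 @ $14.85 = $8,236.10

COGS = $18,840.80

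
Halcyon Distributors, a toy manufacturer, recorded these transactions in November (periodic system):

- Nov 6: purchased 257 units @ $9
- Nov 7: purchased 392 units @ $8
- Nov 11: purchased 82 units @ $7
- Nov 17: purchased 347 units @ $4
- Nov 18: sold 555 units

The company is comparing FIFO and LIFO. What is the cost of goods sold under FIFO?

FIFO COGS: 257 @ $9 + 298 @ $8 = $4,697
LIFO COGS: 347 @ $4 + 82 @ $7 + 126 @ $8 = $2,970

COGS = $4,697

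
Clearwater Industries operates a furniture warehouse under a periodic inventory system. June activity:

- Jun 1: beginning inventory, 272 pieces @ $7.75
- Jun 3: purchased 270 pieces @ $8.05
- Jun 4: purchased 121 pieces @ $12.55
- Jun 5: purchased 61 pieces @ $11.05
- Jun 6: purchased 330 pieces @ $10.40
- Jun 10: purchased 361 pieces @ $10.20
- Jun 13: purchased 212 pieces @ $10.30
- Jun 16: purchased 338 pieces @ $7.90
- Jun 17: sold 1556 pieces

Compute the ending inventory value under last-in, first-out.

Jun 17, 1556 sold [LIFO — newest first]: 338 @ $7.90 + 212 @ $10.30 + 361 @ $10.20 + 330 @ $10.40 + 61 @ $11.05 + 121 @ $12.55 + 133 @ $8.05 = $15,231.25
Ending inventory: 272 @ $7.75 + 137 @ $8.05 = $3,210.85

Ending inventory = $3,210.85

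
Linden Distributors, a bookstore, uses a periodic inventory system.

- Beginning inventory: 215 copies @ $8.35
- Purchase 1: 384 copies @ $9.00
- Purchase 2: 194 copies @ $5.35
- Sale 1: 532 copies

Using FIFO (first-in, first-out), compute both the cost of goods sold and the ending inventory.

Sale 1 (532) [FIFO — oldest first]: 215 @ $8.35 + 317 @ $9.00 = $4,648.25
Ending inventory: 67 @ $9.00 + 194 @ $5.35 = $1,640.90
Check: goods available $6,289.15 = COGS $4,648.25 + ending $1,640.90

COGS = $4,648.25; ending inventory = $1,640.90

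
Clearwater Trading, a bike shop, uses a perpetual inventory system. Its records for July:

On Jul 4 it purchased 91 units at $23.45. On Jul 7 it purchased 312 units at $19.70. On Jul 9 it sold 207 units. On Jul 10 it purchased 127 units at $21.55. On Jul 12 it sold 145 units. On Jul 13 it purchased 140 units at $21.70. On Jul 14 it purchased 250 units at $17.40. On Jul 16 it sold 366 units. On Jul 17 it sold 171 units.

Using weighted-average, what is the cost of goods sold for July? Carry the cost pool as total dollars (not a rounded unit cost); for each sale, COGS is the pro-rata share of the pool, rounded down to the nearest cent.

After Jul 4: 91 on hand, pool $2,133.95 (≈ $23.4500 each)
After Jul 7: 403 on hand, pool $8,280.35 (≈ $20.5468 each)
Jul 9, sell 207: 207/403 × $8,280.35 → $4,253.18
After Jul 10: 323 on hand, pool $6,764.02 (≈ $20.9412 each)
Jul 12, sell 145: 145/323 × $6,764.02 → $3,036.47
After Jul 13: 318 on hand, pool $6,765.55 (≈ $21.2753 each)
After Jul 14: 568 on hand, pool $11,115.55 (≈ $19.5696 each)
Jul 16, sell 366: 366/568 × $11,115.55 → $7,162.48
Jul 17, sell 171: 171/202 × $3,953.07 → $3,346.41
Total COGS = $4,253.18 + $3,036.47 + $7,162.48 + $3,346.41 = $17,798.54
Ending inventory (cost pool remaining) = $606.66

COGS = $17,798.54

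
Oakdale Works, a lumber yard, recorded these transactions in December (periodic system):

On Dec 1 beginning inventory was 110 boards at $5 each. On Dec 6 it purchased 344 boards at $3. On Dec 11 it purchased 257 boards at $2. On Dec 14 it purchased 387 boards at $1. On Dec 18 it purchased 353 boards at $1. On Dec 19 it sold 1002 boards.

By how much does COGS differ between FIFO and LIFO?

$1,118

FIFO COGS: 110 @ $5 + 344 @ $3 + 257 @ $2 + 291 @ $1 = $2,387
LIFO COGS: 353 @ $1 + 387 @ $1 + 257 @ $2 + 5 @ $3 = $1,269
Difference = |$2,387 − $1,269| = $1,118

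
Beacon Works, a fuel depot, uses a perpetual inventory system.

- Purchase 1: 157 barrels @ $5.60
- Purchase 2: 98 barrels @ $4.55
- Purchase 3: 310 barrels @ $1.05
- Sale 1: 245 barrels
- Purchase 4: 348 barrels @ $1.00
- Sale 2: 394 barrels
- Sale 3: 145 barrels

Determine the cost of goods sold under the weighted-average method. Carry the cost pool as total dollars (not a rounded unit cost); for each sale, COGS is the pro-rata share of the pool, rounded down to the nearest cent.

COGS = $1,750.85

After Purchase 1: 157 on hand, pool $879.20 (≈ $5.6000 each)
After Purchase 2: 255 on hand, pool $1,325.10 (≈ $5.1965 each)
After Purchase 3: 565 on hand, pool $1,650.60 (≈ $2.9214 each)
Sale 1, sell 245: 245/565 × $1,650.60 → $715.74
After Purchase 4: 668 on hand, pool $1,282.86 (≈ $1.9204 each)
Sale 2, sell 394: 394/668 × $1,282.86 → $756.65
Sale 3, sell 145: 145/274 × $526.21 → $278.46
Total COGS = $715.74 + $756.65 + $278.46 = $1,750.85
Ending inventory (cost pool remaining) = $247.75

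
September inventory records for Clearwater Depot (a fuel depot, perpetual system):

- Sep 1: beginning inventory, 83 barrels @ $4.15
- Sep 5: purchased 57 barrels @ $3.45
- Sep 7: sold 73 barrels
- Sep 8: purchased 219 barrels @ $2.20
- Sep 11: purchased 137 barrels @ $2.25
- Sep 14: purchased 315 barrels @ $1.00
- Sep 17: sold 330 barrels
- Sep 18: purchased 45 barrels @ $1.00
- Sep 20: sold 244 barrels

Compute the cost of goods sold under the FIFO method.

Sep 7, 73 sold [FIFO — oldest first]: 73 @ $4.15 = $302.95
Sep 17, 330 sold [FIFO — oldest first]: 10 @ $4.15 + 57 @ $3.45 + 219 @ $2.20 + 44 @ $2.25 = $818.95
Sep 20, 244 sold [FIFO — oldest first]: 93 @ $2.25 + 151 @ $1.00 = $360.25
Total COGS = $302.95 + $818.95 + $360.25 = $1,482.15
Ending inventory: 164 @ $1.00 + 45 @ $1.00 = $209.00

COGS = $1,482.15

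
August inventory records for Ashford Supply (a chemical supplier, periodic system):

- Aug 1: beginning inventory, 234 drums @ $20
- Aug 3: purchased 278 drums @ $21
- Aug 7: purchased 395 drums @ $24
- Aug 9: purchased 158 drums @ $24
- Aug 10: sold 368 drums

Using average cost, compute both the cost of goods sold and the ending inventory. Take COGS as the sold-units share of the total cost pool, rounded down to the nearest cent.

COGS = $8,220.39; ending inventory = $15,569.61

Aug 10, sell 368: 368/1065 × $23,790.00 → $8,220.39
Ending inventory (cost pool remaining) = $15,569.61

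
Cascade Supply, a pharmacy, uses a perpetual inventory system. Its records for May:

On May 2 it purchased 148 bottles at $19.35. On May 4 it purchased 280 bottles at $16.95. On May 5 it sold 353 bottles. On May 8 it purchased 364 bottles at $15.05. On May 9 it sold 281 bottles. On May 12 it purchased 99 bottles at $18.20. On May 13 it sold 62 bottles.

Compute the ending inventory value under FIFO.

Ending inventory = $3,246.60

May 5, 353 sold [FIFO — oldest first]: 148 @ $19.35 + 205 @ $16.95 = $6,338.55
May 9, 281 sold [FIFO — oldest first]: 75 @ $16.95 + 206 @ $15.05 = $4,371.55
May 13, 62 sold [FIFO — oldest first]: 62 @ $15.05 = $933.10
Total COGS = $6,338.55 + $4,371.55 + $933.10 = $11,643.20
Ending inventory: 96 @ $15.05 + 99 @ $18.20 = $3,246.60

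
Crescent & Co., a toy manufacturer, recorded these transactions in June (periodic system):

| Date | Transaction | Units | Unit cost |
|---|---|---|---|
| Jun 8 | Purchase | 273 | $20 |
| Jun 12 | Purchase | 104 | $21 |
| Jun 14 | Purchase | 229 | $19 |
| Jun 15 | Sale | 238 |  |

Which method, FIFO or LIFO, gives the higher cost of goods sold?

FIFO

FIFO COGS: 238 @ $20 = $4,760
LIFO COGS: 229 @ $19 + 9 @ $21 = $4,540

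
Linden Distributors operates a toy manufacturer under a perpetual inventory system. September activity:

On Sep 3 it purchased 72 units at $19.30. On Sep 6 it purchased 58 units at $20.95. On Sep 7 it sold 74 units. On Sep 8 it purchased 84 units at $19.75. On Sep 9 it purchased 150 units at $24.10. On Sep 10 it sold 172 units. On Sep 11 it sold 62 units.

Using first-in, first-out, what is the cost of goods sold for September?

Sep 7, 74 sold [FIFO — oldest first]: 72 @ $19.30 + 2 @ $20.95 = $1,431.50
Sep 10, 172 sold [FIFO — oldest first]: 56 @ $20.95 + 84 @ $19.75 + 32 @ $24.10 = $3,603.40
Sep 11, 62 sold [FIFO — oldest first]: 62 @ $24.10 = $1,494.20
Total COGS = $1,431.50 + $3,603.40 + $1,494.20 = $6,529.10
Ending inventory: 56 @ $24.10 = $1,349.60

COGS = $6,529.10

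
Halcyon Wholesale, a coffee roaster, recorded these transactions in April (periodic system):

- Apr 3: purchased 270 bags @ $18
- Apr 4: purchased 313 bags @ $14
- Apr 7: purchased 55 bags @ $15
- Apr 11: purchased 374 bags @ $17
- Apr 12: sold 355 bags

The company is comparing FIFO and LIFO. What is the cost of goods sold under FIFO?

COGS = $6,050

FIFO COGS: 270 @ $18 + 85 @ $14 = $6,050
LIFO COGS: 355 @ $17 = $6,035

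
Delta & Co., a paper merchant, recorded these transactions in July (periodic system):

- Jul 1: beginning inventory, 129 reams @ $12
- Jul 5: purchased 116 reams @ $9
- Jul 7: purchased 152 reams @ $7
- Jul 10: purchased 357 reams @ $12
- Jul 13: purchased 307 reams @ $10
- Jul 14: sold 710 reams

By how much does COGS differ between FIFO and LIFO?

$264

FIFO COGS: 129 @ $12 + 116 @ $9 + 152 @ $7 + 313 @ $12 = $7,412
LIFO COGS: 307 @ $10 + 357 @ $12 + 46 @ $7 = $7,676
Difference = |$7,412 − $7,676| = $264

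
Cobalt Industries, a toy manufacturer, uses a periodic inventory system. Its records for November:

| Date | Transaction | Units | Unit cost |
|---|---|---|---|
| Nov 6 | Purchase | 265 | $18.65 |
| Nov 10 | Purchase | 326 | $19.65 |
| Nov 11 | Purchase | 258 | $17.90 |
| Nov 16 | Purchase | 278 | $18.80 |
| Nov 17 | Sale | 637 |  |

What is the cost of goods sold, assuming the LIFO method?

Nov 17, 637 sold [LIFO — newest first]: 278 @ $18.80 + 258 @ $17.90 + 101 @ $19.65 = $11,829.25
Ending inventory: 265 @ $18.65 + 225 @ $19.65 = $9,363.50

COGS = $11,829.25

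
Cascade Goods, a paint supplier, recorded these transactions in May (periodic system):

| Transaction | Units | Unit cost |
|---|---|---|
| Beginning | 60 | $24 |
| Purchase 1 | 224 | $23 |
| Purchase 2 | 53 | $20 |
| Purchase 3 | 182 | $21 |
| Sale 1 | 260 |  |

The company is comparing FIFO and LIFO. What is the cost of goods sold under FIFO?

FIFO COGS: 60 @ $24 + 200 @ $23 = $6,040
LIFO COGS: 182 @ $21 + 53 @ $20 + 25 @ $23 = $5,457

COGS = $6,040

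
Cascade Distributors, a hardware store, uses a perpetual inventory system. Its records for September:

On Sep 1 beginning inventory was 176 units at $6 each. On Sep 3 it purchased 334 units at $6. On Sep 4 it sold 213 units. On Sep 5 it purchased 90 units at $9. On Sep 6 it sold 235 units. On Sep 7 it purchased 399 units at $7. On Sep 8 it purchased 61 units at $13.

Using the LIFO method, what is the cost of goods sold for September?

Sep 4, 213 sold [LIFO — newest first]: 213 @ $6 = $1,278
Sep 6, 235 sold [LIFO — newest first]: 90 @ $9 + 121 @ $6 + 24 @ $6 = $1,680
Total COGS = $1,278 + $1,680 = $2,958
Ending inventory: 152 @ $6 + 399 @ $7 + 61 @ $13 = $4,498

COGS = $2,958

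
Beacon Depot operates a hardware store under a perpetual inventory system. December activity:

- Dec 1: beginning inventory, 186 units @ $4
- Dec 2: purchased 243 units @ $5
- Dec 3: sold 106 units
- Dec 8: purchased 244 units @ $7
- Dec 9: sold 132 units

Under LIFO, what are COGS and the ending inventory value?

Dec 3, 106 sold [LIFO — newest first]: 106 @ $5 = $530
Dec 9, 132 sold [LIFO — newest first]: 132 @ $7 = $924
Total COGS = $530 + $924 = $1,454
Ending inventory: 186 @ $4 + 137 @ $5 + 112 @ $7 = $2,213
Check: goods available $3,667 = COGS $1,454 + ending $2,213

COGS = $1,454; ending inventory = $2,213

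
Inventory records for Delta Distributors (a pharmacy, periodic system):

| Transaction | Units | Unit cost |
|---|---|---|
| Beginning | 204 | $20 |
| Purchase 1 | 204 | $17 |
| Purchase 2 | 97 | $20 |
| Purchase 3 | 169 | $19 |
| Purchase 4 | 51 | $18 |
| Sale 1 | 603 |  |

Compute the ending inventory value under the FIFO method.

Sale 1 (603) [FIFO — oldest first]: 204 @ $20 + 204 @ $17 + 97 @ $20 + 98 @ $19 = $11,350
Ending inventory: 71 @ $19 + 51 @ $18 = $2,267
Check: goods available $13,617 = COGS $11,350 + ending $2,267

Ending inventory = $2,267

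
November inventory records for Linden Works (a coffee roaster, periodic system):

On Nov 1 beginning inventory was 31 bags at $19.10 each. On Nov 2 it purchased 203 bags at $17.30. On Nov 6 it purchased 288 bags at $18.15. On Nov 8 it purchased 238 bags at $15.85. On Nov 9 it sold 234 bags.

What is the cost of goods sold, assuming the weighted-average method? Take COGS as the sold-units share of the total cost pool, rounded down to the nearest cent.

Nov 9, sell 234: 234/760 × $13,103.50 → $4,034.49
Ending inventory (cost pool remaining) = $9,069.01
Check: goods available $13,103.50 = COGS $4,034.49 + ending $9,069.01

COGS = $4,034.49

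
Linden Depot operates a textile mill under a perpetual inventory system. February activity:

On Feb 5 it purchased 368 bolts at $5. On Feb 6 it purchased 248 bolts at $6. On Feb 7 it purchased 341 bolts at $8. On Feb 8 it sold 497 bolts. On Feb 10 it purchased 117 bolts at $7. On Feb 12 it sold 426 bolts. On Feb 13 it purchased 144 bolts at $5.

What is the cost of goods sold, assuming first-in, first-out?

Feb 8, 497 sold [FIFO — oldest first]: 368 @ $5 + 129 @ $6 = $2,614
Feb 12, 426 sold [FIFO — oldest first]: 119 @ $6 + 307 @ $8 = $3,170
Total COGS = $2,614 + $3,170 = $5,784
Ending inventory: 34 @ $8 + 117 @ $7 + 144 @ $5 = $1,811
Check: goods available $7,595 = COGS $5,784 + ending $1,811

COGS = $5,784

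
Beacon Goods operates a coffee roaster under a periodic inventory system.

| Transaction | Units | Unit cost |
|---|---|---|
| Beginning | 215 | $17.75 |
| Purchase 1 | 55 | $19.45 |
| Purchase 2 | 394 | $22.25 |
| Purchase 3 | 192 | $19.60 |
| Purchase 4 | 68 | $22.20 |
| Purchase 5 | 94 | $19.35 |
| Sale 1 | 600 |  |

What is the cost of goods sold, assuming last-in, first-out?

Sale 1 (600) [LIFO — newest first]: 94 @ $19.35 + 68 @ $22.20 + 192 @ $19.60 + 246 @ $22.25 = $12,565.20
Ending inventory: 215 @ $17.75 + 55 @ $19.45 + 148 @ $22.25 = $8,179.00

COGS = $12,565.20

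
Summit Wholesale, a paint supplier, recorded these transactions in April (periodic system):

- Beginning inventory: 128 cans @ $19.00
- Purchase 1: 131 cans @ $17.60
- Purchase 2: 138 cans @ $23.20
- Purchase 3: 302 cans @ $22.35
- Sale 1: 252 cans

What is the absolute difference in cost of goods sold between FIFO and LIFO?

FIFO COGS: 128 @ $19.00 + 124 @ $17.60 = $4,614.40
LIFO COGS: 252 @ $22.35 = $5,632.20
Difference = |$4,614.40 − $5,632.20| = $1,017.80

$1,017.80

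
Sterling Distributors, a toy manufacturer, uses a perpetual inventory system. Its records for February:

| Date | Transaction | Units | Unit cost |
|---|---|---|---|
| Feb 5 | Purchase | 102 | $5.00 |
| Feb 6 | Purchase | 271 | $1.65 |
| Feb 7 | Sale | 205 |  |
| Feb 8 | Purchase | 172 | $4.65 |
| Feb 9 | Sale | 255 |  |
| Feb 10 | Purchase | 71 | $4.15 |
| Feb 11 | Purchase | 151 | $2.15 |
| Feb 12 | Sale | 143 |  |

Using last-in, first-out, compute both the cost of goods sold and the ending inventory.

COGS = $1,639.40; ending inventory = $736.85

Feb 7, 205 sold [LIFO — newest first]: 205 @ $1.65 = $338.25
Feb 9, 255 sold [LIFO — newest first]: 172 @ $4.65 + 66 @ $1.65 + 17 @ $5.00 = $993.70
Feb 12, 143 sold [LIFO — newest first]: 143 @ $2.15 = $307.45
Total COGS = $338.25 + $993.70 + $307.45 = $1,639.40
Ending inventory: 85 @ $5.00 + 71 @ $4.15 + 8 @ $2.15 = $736.85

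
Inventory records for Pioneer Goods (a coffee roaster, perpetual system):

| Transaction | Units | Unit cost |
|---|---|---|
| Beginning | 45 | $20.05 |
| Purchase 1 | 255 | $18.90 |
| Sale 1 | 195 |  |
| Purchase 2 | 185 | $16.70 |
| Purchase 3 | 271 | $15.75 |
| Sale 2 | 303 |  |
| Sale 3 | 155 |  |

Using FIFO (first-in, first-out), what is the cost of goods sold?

Sale 1 (195) [FIFO — oldest first]: 45 @ $20.05 + 150 @ $18.90 = $3,737.25
Sale 2 (303) [FIFO — oldest first]: 105 @ $18.90 + 185 @ $16.70 + 13 @ $15.75 = $5,278.75
Sale 3 (155) [FIFO — oldest first]: 155 @ $15.75 = $2,441.25
Total COGS = $3,737.25 + $5,278.75 + $2,441.25 = $11,457.25
Ending inventory: 103 @ $15.75 = $1,622.25
Check: goods available $13,079.50 = COGS $11,457.25 + ending $1,622.25

COGS = $11,457.25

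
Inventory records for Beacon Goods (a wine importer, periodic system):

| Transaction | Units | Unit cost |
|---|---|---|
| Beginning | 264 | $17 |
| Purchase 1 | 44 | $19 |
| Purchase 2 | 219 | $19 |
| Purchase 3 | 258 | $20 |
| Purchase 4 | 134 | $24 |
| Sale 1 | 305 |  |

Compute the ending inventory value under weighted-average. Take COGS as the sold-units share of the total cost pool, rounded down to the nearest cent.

Ending inventory = $11,933.25

Sale 1, sell 305: 305/919 × $17,861.00 → $5,927.75
Ending inventory (cost pool remaining) = $11,933.25
Check: goods available $17,861.00 = COGS $5,927.75 + ending $11,933.25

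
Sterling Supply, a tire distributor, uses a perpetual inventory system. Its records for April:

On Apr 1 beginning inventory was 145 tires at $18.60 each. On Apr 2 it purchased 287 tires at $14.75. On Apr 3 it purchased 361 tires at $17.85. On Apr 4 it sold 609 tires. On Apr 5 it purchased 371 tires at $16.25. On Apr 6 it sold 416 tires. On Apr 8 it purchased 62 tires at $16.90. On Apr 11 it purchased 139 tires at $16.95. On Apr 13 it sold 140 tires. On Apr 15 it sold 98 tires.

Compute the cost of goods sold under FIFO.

COGS = $21,077.80

Apr 4, 609 sold [FIFO — oldest first]: 145 @ $18.60 + 287 @ $14.75 + 177 @ $17.85 = $10,089.70
Apr 6, 416 sold [FIFO — oldest first]: 184 @ $17.85 + 232 @ $16.25 = $7,054.40
Apr 13, 140 sold [FIFO — oldest first]: 139 @ $16.25 + 1 @ $16.90 = $2,275.65
Apr 15, 98 sold [FIFO — oldest first]: 61 @ $16.90 + 37 @ $16.95 = $1,658.05
Total COGS = $10,089.70 + $7,054.40 + $2,275.65 + $1,658.05 = $21,077.80
Ending inventory: 102 @ $16.95 = $1,728.90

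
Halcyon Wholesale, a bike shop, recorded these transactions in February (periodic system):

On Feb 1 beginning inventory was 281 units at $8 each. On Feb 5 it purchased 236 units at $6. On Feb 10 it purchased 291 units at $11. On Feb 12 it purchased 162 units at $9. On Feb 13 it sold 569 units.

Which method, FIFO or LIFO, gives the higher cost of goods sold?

LIFO

FIFO COGS: 281 @ $8 + 236 @ $6 + 52 @ $11 = $4,236
LIFO COGS: 162 @ $9 + 291 @ $11 + 116 @ $6 = $5,355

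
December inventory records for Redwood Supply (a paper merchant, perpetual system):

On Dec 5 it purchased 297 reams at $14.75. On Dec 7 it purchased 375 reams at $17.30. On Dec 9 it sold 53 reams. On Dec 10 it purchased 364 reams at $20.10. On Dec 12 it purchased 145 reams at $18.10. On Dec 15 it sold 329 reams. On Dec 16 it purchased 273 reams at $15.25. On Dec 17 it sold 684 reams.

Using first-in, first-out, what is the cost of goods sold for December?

COGS = $18,727.65

Dec 9, 53 sold [FIFO — oldest first]: 53 @ $14.75 = $781.75
Dec 15, 329 sold [FIFO — oldest first]: 244 @ $14.75 + 85 @ $17.30 = $5,069.50
Dec 17, 684 sold [FIFO — oldest first]: 290 @ $17.30 + 364 @ $20.10 + 30 @ $18.10 = $12,876.40
Total COGS = $781.75 + $5,069.50 + $12,876.40 = $18,727.65
Ending inventory: 115 @ $18.10 + 273 @ $15.25 = $6,244.75
Check: goods available $24,972.40 = COGS $18,727.65 + ending $6,244.75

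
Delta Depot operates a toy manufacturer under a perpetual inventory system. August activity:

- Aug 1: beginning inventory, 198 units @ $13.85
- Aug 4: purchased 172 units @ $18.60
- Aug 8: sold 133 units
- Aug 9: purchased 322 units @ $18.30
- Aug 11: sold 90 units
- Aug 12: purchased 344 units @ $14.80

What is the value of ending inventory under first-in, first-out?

Ending inventory = $13,718.00

Aug 8, 133 sold [FIFO — oldest first]: 133 @ $13.85 = $1,842.05
Aug 11, 90 sold [FIFO — oldest first]: 65 @ $13.85 + 25 @ $18.60 = $1,365.25
Total COGS = $1,842.05 + $1,365.25 = $3,207.30
Ending inventory: 147 @ $18.60 + 322 @ $18.30 + 344 @ $14.80 = $13,718.00
Check: goods available $16,925.30 = COGS $3,207.30 + ending $13,718.00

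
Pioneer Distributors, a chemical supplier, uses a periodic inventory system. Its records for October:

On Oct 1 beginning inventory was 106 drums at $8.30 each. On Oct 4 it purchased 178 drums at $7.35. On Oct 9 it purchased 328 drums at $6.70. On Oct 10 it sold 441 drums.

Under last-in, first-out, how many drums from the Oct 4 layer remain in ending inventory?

Oct 10, 441 sold [LIFO — newest first]: 328 @ $6.70 + 113 @ $7.35 = $3,028.15
Ending inventory: 106 @ $8.30 + 65 @ $7.35 = $1,357.55

65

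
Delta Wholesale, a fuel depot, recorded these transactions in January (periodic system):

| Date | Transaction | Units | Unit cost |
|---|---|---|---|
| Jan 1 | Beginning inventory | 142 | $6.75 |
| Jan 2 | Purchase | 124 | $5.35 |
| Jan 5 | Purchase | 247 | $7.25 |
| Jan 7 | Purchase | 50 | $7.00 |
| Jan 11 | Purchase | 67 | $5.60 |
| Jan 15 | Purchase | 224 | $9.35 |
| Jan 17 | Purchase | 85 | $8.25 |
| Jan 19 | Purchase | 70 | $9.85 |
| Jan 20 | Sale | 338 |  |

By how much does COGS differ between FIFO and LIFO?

$957.90

FIFO COGS: 142 @ $6.75 + 124 @ $5.35 + 72 @ $7.25 = $2,143.90
LIFO COGS: 70 @ $9.85 + 85 @ $8.25 + 183 @ $9.35 = $3,101.80
Difference = |$2,143.90 − $3,101.80| = $957.90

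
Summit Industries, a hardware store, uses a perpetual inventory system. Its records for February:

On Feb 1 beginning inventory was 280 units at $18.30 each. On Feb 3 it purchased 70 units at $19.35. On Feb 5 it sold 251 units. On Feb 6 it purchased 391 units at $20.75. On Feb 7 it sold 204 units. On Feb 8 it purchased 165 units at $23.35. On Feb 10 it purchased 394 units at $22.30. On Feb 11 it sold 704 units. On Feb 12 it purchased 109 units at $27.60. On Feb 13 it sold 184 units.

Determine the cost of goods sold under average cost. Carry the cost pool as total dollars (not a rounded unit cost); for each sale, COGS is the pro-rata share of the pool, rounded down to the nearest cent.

COGS = $28,632.38

After Feb 1: 280 on hand, pool $5,124.00 (≈ $18.3000 each)
After Feb 3: 350 on hand, pool $6,478.50 (≈ $18.5100 each)
Feb 5, sell 251: 251/350 × $6,478.50 → $4,646.01
After Feb 6: 490 on hand, pool $9,945.74 (≈ $20.2974 each)
Feb 7, sell 204: 204/490 × $9,945.74 → $4,140.67
After Feb 8: 451 on hand, pool $9,657.82 (≈ $21.4142 each)
After Feb 10: 845 on hand, pool $18,444.02 (≈ $21.8272 each)
Feb 11, sell 704: 704/845 × $18,444.02 → $15,366.37
After Feb 12: 250 on hand, pool $6,086.05 (≈ $24.3442 each)
Feb 13, sell 184: 184/250 × $6,086.05 → $4,479.33
Total COGS = $4,646.01 + $4,140.67 + $15,366.37 + $4,479.33 = $28,632.38
Ending inventory (cost pool remaining) = $1,606.72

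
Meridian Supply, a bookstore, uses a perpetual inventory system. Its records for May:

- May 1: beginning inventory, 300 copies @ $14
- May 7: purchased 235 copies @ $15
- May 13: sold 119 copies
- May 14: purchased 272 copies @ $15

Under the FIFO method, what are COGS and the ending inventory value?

COGS = $1,666; ending inventory = $10,139

May 13, 119 sold [FIFO — oldest first]: 119 @ $14 = $1,666
Ending inventory: 181 @ $14 + 235 @ $15 + 272 @ $15 = $10,139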